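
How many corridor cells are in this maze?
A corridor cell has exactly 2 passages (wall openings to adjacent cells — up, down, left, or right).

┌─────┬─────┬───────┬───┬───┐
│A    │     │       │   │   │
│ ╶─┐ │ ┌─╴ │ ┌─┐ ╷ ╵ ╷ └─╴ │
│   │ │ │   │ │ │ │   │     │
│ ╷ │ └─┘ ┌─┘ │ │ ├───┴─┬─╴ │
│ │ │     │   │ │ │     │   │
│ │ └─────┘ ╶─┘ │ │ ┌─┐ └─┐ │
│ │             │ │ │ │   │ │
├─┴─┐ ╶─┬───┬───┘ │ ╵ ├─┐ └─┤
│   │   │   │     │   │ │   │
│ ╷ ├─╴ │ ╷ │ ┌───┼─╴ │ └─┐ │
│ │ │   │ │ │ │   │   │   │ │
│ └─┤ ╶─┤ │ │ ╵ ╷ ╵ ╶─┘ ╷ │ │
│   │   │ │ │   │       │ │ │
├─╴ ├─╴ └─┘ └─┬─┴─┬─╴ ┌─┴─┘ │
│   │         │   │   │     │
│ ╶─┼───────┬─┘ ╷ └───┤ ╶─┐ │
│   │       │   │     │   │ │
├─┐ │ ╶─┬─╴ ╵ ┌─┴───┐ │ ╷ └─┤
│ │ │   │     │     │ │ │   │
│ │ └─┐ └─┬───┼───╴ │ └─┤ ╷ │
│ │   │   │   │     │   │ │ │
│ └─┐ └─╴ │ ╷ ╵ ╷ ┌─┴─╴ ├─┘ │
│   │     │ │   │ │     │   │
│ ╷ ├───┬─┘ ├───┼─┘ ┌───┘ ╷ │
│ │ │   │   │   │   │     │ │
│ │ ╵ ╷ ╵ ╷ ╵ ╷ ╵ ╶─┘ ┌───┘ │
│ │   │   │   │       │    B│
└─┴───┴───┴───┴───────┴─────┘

Counting cells with exactly 2 passages:
Total corridor cells: 152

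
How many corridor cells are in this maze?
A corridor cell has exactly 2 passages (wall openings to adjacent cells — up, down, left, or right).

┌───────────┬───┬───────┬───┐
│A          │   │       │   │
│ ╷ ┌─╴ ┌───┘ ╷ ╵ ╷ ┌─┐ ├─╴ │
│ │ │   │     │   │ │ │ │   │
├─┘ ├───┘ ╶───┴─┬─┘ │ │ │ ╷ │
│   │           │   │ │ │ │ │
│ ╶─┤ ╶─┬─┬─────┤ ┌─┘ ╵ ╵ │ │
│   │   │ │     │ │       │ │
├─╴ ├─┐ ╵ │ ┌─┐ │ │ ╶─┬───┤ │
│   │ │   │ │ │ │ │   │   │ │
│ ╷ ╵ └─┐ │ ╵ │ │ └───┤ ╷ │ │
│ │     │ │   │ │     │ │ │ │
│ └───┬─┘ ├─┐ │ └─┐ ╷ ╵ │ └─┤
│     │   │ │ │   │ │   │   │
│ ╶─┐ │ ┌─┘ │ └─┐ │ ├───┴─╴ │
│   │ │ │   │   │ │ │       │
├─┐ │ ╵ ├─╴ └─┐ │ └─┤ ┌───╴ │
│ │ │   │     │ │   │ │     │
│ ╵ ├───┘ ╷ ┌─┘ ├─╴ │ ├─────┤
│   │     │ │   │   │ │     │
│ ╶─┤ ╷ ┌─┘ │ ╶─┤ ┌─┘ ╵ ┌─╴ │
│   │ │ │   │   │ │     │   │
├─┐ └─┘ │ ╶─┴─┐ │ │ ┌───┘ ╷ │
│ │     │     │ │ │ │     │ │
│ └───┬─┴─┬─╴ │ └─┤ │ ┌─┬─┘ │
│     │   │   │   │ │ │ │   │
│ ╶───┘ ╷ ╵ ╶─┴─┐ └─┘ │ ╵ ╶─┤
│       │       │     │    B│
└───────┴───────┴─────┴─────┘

Counting cells with exactly 2 passages:
Total corridor cells: 147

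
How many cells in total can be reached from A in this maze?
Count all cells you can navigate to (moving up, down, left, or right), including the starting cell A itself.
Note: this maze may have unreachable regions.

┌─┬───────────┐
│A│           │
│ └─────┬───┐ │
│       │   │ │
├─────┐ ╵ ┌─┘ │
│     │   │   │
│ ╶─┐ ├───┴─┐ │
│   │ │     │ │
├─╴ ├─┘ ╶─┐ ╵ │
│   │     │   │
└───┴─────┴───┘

Using BFS/flood-fill to find all reachable cells from A:
Maze size: 5 × 7 = 35 total cells
26 cell(s) are walled off and cannot be reached from A.
Reachable cells: 9

Reachable region (· marks reachable cells):

┌─┬───────────┐
│A│           │
│ └─────┬───┐ │
│· · · ·│· ·│ │
├─────┐ ╵ ┌─┘ │
│     │· ·│   │
│ ╶─┐ ├───┴─┐ │
│   │ │     │ │
├─╴ ├─┘ ╶─┐ ╵ │
│   │     │   │
└───┴─────┴───┘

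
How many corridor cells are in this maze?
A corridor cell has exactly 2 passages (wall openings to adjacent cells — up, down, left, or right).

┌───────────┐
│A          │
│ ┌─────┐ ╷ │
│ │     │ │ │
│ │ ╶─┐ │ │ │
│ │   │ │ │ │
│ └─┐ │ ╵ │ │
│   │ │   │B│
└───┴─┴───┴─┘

Counting cells with exactly 2 passages:
Total corridor cells: 20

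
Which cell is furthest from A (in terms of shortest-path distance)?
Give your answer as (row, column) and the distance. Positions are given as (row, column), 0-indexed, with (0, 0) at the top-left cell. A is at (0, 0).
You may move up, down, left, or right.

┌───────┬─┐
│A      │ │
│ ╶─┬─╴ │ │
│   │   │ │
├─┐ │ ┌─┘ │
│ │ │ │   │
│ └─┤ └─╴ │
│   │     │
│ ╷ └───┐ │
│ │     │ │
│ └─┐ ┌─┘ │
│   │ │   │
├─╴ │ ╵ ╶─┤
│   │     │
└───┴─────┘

Computing BFS distances from A to all cells:
Furthest cell: (6, 0)
Distance: 24 steps

Path from A to the furthest cell:

┌───────┬─┐
│A → → ↓│ │
│ ╶─┬─╴ │ │
│   │↓ ↲│ │
├─┐ │ ┌─┘ │
│ │ │↓│   │
│ └─┤ └─╴ │
│↓ ↰│↳ → ↓│
│ ╷ └───┐ │
│↓│↑ ↰  │↓│
│ └─┐ ┌─┘ │
│↳ ↓│↑│↓ ↲│
├─╴ │ ╵ ╶─┤
│B ↲│↑ ↲  │
└───┴─────┘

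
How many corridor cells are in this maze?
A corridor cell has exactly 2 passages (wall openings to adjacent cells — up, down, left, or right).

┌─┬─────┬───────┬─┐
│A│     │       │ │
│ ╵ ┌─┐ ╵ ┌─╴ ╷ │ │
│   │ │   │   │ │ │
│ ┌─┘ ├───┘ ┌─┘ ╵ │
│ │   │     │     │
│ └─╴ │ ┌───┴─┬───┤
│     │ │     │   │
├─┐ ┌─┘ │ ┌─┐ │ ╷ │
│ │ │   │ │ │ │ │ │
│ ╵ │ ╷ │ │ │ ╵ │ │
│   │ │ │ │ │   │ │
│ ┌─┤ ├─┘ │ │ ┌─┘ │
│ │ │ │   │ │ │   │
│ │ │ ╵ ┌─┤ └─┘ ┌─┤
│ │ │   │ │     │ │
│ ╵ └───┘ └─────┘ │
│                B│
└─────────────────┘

Counting cells with exactly 2 passages:
Total corridor cells: 59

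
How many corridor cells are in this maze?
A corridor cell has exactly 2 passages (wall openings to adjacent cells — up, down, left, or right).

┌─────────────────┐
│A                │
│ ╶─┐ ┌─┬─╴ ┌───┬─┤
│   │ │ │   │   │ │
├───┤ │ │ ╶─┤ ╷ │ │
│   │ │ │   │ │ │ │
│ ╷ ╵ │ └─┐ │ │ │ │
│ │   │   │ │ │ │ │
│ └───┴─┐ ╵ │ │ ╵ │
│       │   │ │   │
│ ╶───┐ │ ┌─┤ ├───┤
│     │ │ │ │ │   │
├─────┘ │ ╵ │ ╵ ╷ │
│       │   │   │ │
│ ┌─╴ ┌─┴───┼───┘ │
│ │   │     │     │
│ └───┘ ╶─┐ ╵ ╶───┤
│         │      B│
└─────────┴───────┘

Counting cells with exactly 2 passages:
Total corridor cells: 65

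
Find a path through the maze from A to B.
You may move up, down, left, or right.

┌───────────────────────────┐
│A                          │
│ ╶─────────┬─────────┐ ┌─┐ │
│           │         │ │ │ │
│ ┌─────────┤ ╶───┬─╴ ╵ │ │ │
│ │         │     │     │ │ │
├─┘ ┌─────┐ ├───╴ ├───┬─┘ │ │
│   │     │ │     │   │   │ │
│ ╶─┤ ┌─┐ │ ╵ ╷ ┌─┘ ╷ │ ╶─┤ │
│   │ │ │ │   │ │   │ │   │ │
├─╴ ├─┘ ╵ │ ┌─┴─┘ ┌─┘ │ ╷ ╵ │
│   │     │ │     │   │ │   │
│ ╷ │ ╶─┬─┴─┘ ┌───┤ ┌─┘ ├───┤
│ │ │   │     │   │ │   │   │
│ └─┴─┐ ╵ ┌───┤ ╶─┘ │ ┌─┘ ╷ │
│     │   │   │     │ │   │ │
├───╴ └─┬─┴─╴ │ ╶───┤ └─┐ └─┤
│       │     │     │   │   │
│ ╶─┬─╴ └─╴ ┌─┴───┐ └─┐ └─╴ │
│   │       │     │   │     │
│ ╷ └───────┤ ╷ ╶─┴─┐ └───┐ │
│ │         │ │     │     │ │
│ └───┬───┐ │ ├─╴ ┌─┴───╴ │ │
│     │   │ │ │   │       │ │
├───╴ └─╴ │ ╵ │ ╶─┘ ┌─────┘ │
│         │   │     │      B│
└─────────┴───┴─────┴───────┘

Finding the shortest path through the maze:
Path length: 33 steps
Directions: right → right → right → right → right → right → right → right → right → right → right → right → right → down → down → down → down → down → left → up → left → down → down → left → down → down → right → down → right → right → down → down → down

Solution:

┌───────────────────────────┐
│A → → → → → → → → → → → → ↓│
│ ╶─────────┬─────────┐ ┌─┐ │
│           │         │ │ │↓│
│ ┌─────────┤ ╶───┬─╴ ╵ │ │ │
│ │         │     │     │ │↓│
├─┘ ┌─────┐ ├───╴ ├───┬─┘ │ │
│   │     │ │     │   │   │↓│
│ ╶─┤ ┌─┐ │ ╵ ╷ ┌─┘ ╷ │ ╶─┤ │
│   │ │ │ │   │ │   │ │↓ ↰│↓│
├─╴ ├─┘ ╵ │ ┌─┴─┘ ┌─┘ │ ╷ ╵ │
│   │     │ │     │   │↓│↑ ↲│
│ ╷ │ ╶─┬─┴─┘ ┌───┤ ┌─┘ ├───┤
│ │ │   │     │   │ │↓ ↲│   │
│ └─┴─┐ ╵ ┌───┤ ╶─┘ │ ┌─┘ ╷ │
│     │   │   │     │↓│   │ │
├───╴ └─┬─┴─╴ │ ╶───┤ └─┐ └─┤
│       │     │     │↳ ↓│   │
│ ╶─┬─╴ └─╴ ┌─┴───┐ └─┐ └─╴ │
│   │       │     │   │↳ → ↓│
│ ╷ └───────┤ ╷ ╶─┴─┐ └───┐ │
│ │         │ │     │     │↓│
│ └───┬───┐ │ ├─╴ ┌─┴───╴ │ │
│     │   │ │ │   │       │↓│
├───╴ └─╴ │ ╵ │ ╶─┘ ┌─────┘ │
│         │   │     │      B│
└─────────┴───┴─────┴───────┘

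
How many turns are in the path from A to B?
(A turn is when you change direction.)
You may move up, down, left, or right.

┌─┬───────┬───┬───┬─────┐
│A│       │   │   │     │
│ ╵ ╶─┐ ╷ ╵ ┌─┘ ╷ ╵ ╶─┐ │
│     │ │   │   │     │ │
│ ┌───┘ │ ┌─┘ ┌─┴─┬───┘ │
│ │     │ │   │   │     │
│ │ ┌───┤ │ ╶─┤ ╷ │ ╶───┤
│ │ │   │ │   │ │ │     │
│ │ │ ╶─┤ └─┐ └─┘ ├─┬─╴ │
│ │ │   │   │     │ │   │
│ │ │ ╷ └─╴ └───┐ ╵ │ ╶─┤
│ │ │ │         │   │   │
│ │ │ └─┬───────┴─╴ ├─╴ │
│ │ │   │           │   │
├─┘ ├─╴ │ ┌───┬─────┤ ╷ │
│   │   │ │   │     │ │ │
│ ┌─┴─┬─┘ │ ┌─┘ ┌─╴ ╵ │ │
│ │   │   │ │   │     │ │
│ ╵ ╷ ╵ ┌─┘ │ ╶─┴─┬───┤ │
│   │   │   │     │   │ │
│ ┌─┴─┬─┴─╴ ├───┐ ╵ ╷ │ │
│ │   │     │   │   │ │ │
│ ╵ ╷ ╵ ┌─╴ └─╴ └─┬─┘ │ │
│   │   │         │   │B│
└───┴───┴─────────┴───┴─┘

Directions: down, right, up, right, right, down, down, left, left, down, down, down, down, down, left, down, down, right, up, right, down, right, up, right, up, up, right, right, right, right, right, up, left, up, left, left, up, left, up, right, up, right, up, right, down, right, up, right, right, down, down, left, left, down, right, right, down, left, down, right, down, down, down, down, down, down
Number of turns: 42

Solution:

┌─┬───────┬───┬───┬─────┐
│A│↱ → ↓  │   │↱ ↓│↱ → ↓│
│ ╵ ╶─┐ ╷ ╵ ┌─┘ ╷ ╵ ╶─┐ │
│↳ ↑  │↓│   │↱ ↑│↳ ↑  │↓│
│ ┌───┘ │ ┌─┘ ┌─┴─┬───┘ │
│ │↓ ← ↲│ │↱ ↑│   │↓ ← ↲│
│ │ ┌───┤ │ ╶─┤ ╷ │ ╶───┤
│ │↓│   │ │↑ ↰│ │ │↳ → ↓│
│ │ │ ╶─┤ └─┐ └─┘ ├─┬─╴ │
│ │↓│   │   │↑ ← ↰│ │↓ ↲│
│ │ │ ╷ └─╴ └───┐ ╵ │ ╶─┤
│ │↓│ │         │↑ ↰│↳ ↓│
│ │ │ └─┬───────┴─╴ ├─╴ │
│ │↓│   │↱ → → → → ↑│  ↓│
├─┘ ├─╴ │ ┌───┬─────┤ ╷ │
│↓ ↲│   │↑│   │     │ │↓│
│ ┌─┴─┬─┘ │ ┌─┘ ┌─╴ ╵ │ │
│↓│↱ ↓│↱ ↑│ │   │     │↓│
│ ╵ ╷ ╵ ┌─┘ │ ╶─┴─┬───┤ │
│↳ ↑│↳ ↑│   │     │   │↓│
│ ┌─┴─┬─┴─╴ ├───┐ ╵ ╷ │ │
│ │   │     │   │   │ │↓│
│ ╵ ╷ ╵ ┌─╴ └─╴ └─┬─┘ │ │
│   │   │         │   │B│
└───┴───┴─────────┴───┴─┘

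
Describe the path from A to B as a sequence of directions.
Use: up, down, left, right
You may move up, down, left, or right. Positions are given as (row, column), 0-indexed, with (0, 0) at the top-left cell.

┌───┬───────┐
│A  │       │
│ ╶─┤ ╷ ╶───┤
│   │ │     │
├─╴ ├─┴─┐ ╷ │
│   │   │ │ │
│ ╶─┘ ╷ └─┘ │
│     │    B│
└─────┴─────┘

Finding the path and converting it to directions:
Path through cells: (0,0) → (1,0) → (1,1) → (2,1) → (2,0) → (3,0) → (3,1) → (3,2) → (2,2) → (2,3) → (3,3) → (3,4) → (3,5)
Directions: down, right, down, left, down, right, right, up, right, down, right, right

Solution:

┌───┬───────┐
│A  │       │
│ ╶─┤ ╷ ╶───┤
│↳ ↓│ │     │
├─╴ ├─┴─┐ ╷ │
│↓ ↲│↱ ↓│ │ │
│ ╶─┘ ╷ └─┘ │
│↳ → ↑│↳ → B│
└─────┴─────┘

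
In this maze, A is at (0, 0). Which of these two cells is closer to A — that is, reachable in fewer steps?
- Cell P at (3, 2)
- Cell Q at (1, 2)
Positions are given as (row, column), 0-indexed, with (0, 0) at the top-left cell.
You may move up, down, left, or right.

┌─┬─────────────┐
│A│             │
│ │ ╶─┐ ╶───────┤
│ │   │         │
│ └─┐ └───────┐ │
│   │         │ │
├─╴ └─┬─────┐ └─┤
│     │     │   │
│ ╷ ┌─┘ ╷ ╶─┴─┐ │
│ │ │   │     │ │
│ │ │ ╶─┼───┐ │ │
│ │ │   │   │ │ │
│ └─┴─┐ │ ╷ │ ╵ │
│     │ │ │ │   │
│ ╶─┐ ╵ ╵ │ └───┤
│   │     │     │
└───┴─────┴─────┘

Shortest path A → P at (3, 2): 5 steps
Shortest path A → Q at (1, 2): 35 steps

P is closer (5 steps vs 35 steps).

Path to P:

┌─┬─────────────┐
│A│             │
│ │ ╶─┐ ╶───────┤
│↓│   │         │
│ └─┐ └───────┐ │
│↳ ↓│         │ │
├─╴ └─┬─────┐ └─┤
│  ↳ P│     │   │
│ ╷ ┌─┘ ╷ ╶─┴─┐ │
│ │ │   │     │ │
│ │ │ ╶─┼───┐ │ │
│ │ │   │   │ │ │
│ └─┴─┐ │ ╷ │ ╵ │
│     │ │ │ │   │
│ ╶─┐ ╵ ╵ │ └───┤
│   │     │     │
└───┴─────┴─────┘

Path to Q:

┌─┬─────────────┐
│A│             │
│ │ ╶─┐ ╶───────┤
│↓│  Q│         │
│ └─┐ └───────┐ │
│↳ ↓│↑ ← ← ← ↰│ │
├─╴ └─┬─────┐ └─┤
│↓ ↲  │↱ ↓  │↑ ↰│
│ ╷ ┌─┘ ╷ ╶─┴─┐ │
│↓│ │↱ ↑│↳ → ↓│↑│
│ │ │ ╶─┼───┐ │ │
│↓│ │↑ ↰│   │↓│↑│
│ └─┴─┐ │ ╷ │ ╵ │
│↳ → ↓│↑│ │ │↳ ↑│
│ ╶─┐ ╵ ╵ │ └───┤
│   │↳ ↑  │     │
└───┴─────┴─────┘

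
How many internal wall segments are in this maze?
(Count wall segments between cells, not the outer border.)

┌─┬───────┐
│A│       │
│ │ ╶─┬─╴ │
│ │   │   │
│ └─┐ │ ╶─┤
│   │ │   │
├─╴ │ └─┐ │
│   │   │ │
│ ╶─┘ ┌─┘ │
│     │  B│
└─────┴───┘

Counting internal wall segments:
Total internal walls: 16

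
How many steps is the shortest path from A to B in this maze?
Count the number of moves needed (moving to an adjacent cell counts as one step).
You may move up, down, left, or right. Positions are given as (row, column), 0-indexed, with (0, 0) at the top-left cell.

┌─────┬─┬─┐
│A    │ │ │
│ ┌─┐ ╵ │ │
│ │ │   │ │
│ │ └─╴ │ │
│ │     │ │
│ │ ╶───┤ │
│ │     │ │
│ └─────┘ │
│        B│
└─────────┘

Using BFS to find shortest path:
Start: (0, 0), End: (4, 4)
Path found:
(0,0) → (1,0) → (2,0) → (3,0) → (4,0) → (4,1) → (4,2) → (4,3) → (4,4)
Number of steps: 8

Solution:

┌─────┬─┬─┐
│A    │ │ │
│ ┌─┐ ╵ │ │
│↓│ │   │ │
│ │ └─╴ │ │
│↓│     │ │
│ │ ╶───┤ │
│↓│     │ │
│ └─────┘ │
│↳ → → → B│
└─────────┘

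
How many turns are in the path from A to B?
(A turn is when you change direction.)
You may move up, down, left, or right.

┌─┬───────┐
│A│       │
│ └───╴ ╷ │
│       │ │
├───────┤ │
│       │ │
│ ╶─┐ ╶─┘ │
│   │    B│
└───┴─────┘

Directions: down, right, right, right, up, right, down, down, down
Number of turns: 4

Solution:

┌─┬───────┐
│A│    ↱ ↓│
│ └───╴ ╷ │
│↳ → → ↑│↓│
├───────┤ │
│       │↓│
│ ╶─┐ ╶─┘ │
│   │    B│
└───┴─────┘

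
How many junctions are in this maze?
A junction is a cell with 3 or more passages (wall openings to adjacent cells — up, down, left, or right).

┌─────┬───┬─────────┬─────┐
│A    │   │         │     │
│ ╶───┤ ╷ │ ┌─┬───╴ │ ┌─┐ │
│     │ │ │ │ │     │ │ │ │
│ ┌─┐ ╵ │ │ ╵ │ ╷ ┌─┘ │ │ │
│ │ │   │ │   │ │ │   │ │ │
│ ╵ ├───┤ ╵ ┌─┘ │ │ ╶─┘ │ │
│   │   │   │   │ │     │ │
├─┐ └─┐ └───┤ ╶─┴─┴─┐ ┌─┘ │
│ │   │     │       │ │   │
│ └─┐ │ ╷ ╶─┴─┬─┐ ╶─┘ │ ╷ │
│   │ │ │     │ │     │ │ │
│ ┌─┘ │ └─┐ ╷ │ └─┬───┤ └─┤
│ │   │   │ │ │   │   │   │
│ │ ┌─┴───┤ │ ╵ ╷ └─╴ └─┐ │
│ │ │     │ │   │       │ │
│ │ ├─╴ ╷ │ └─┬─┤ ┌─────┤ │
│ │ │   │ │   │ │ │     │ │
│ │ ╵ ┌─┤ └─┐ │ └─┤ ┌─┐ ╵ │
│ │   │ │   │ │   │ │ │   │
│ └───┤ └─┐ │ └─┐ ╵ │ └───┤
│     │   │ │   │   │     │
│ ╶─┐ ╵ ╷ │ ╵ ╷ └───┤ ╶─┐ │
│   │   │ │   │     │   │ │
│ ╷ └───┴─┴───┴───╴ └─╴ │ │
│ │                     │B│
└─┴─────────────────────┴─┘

Checking each cell for number of passages:

Junctions found (3+ passages):
  (1, 0): 3 passages
  (1, 8): 3 passages
  (2, 5): 3 passages
  (3, 1): 3 passages
  (3, 10): 3 passages
  (4, 3): 3 passages
  (4, 4): 3 passages
  (4, 8): 3 passages
  (4, 12): 3 passages
  (5, 0): 3 passages
  (5, 5): 3 passages
  (6, 7): 3 passages
  (7, 3): 3 passages
  (7, 8): 3 passages
  (7, 10): 3 passages
  (10, 0): 3 passages
  (10, 3): 3 passages
  (10, 6): 3 passages
  (10, 10): 3 passages
  (11, 0): 3 passages
  (12, 9): 3 passages
Total junctions: 21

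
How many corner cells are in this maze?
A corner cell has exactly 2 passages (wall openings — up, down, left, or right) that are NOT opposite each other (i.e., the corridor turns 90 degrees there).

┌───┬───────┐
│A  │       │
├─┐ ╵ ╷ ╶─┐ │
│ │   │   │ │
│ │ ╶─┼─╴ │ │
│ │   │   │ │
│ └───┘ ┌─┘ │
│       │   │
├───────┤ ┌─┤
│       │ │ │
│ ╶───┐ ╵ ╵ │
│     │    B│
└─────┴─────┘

Counting corner cells (2 non-opposite passages):
Total corners: 18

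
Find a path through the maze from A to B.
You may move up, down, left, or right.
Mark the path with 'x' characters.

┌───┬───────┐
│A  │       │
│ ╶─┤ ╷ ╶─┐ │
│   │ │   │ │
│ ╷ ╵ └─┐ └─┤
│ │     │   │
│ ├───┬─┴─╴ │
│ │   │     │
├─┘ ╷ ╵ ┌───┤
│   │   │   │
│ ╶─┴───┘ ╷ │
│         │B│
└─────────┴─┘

Finding the shortest path through the maze:
Path length: 28 steps
Directions: down → right → down → right → up → up → right → down → right → down → right → down → left → left → down → left → up → left → down → left → down → right → right → right → right → up → right → down

Solution:

┌───┬───────┐
│A  │x x    │
│ ╶─┤ ╷ ╶─┐ │
│x x│x│x x│ │
│ ╷ ╵ └─┐ └─┤
│ │x x  │x x│
│ ├───┬─┴─╴ │
│ │x x│x x x│
├─┘ ╷ ╵ ┌───┤
│x x│x x│x x│
│ ╶─┴───┘ ╷ │
│x x x x x│B│
└─────────┴─┘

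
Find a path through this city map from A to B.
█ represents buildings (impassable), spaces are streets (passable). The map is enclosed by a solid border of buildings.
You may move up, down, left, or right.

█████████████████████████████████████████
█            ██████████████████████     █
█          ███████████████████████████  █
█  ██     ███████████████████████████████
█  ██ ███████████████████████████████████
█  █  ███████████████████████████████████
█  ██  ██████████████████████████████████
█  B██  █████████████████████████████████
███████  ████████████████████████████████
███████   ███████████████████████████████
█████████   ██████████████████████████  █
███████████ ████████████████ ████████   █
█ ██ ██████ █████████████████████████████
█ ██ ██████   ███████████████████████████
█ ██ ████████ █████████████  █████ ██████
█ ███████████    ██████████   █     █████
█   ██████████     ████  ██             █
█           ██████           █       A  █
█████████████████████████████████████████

Finding the shortest path from A to B:
Movement: cardinal only
Path length: 58 steps
Directions: up → left → left → left → left → left → left → left → left → left → down → left → left → left → left → left → left → left → left → left → left → up → left → left → up → left → left → left → up → up → left → left → up → up → up → left → left → up → left → up → left → up → left → up → left → up → up → up → up → left → left → left → down → down → down → down → down → right

Solution:

█████████████████████████████████████████
█            ██████████████████████     █
█ ↓←←↰     ███████████████████████████  █
█ ↓██↑    ███████████████████████████████
█ ↓██↑███████████████████████████████████
█ ↓█ ↑███████████████████████████████████
█ ↓██↑↰██████████████████████████████████
█ ↳B██↑↰█████████████████████████████████
███████↑↰████████████████████████████████
███████ ↑↰███████████████████████████████
█████████↑←↰██████████████████████████  █
███████████↑████████████████ ████████   █
█ ██ ██████↑█████████████████████████████
█ ██ ██████↑←↰███████████████████████████
█ ██ ████████↑█████████████  █████ ██████
█ ███████████↑←←↰██████████   █     █████
█   ██████████  ↑←↰████  ██ ↓←←←←←←←←↰  █
█           ██████↑←←←←←←←←←↲█       A  █
█████████████████████████████████████████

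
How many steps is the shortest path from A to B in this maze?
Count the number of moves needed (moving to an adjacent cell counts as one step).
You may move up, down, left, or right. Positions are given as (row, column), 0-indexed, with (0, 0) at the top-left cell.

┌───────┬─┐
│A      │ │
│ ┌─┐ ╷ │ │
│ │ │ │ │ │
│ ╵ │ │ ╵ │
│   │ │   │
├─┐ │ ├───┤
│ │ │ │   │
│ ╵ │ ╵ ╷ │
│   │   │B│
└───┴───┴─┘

Using BFS to find shortest path:
Start: (0, 0), End: (4, 4)
Path found:
(0,0) → (0,1) → (0,2) → (1,2) → (2,2) → (3,2) → (4,2) → (4,3) → (3,3) → (3,4) → (4,4)
Number of steps: 10

Solution:

┌───────┬─┐
│A → ↓  │ │
│ ┌─┐ ╷ │ │
│ │ │↓│ │ │
│ ╵ │ │ ╵ │
│   │↓│   │
├─┐ │ ├───┤
│ │ │↓│↱ ↓│
│ ╵ │ ╵ ╷ │
│   │↳ ↑│B│
└───┴───┴─┘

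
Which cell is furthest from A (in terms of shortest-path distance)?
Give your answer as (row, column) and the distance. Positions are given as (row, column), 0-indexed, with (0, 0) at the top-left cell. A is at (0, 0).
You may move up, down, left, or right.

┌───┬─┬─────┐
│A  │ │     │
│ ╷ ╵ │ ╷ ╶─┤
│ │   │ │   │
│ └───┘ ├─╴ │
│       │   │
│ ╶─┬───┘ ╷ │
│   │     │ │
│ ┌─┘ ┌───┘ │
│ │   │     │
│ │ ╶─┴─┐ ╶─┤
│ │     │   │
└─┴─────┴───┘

Computing BFS distances from A to all cells:
Furthest cell: (5, 3)
Distance: 20 steps

Path from A to the furthest cell:

┌───┬─┬─────┐
│A  │ │↱ ↓  │
│ ╷ ╵ │ ╷ ╶─┤
│↓│   │↑│↳ ↓│
│ └───┘ ├─╴ │
│↳ → → ↑│↓ ↲│
│ ╶─┬───┘ ╷ │
│   │↓ ← ↲│ │
│ ┌─┘ ┌───┘ │
│ │↓ ↲│     │
│ │ ╶─┴─┐ ╶─┤
│ │↳ → B│   │
└─┴─────┴───┘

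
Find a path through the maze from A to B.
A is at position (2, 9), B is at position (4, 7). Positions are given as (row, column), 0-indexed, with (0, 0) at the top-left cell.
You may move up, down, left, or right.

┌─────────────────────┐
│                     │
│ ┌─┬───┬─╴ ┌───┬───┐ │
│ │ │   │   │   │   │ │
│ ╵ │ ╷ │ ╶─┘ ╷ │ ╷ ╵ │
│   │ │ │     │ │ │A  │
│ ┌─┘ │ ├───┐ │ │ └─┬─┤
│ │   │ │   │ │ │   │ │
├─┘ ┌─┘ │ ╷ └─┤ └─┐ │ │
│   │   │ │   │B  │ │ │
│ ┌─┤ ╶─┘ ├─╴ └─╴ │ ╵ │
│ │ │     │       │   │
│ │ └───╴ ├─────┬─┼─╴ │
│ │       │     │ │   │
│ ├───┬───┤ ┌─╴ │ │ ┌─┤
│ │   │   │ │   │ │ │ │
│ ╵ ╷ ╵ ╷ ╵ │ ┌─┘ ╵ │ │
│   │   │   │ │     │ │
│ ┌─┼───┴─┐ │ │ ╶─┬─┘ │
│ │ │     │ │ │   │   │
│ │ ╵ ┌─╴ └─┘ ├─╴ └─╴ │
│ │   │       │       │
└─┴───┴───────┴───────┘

Finding the shortest path from (2, 9) to (4, 7):
Path length: 18 steps
Directions: right → up → up → left → left → left → left → left → down → left → down → right → right → up → right → down → down → down

Solution:

┌─────────────────────┐
│          ↓ ← ← ← ← ↰│
│ ┌─┬───┬─╴ ┌───┬───┐ │
│ │ │   │↓ ↲│↱ ↓│   │↑│
│ ╵ │ ╷ │ ╶─┘ ╷ │ ╷ ╵ │
│   │ │ │↳ → ↑│↓│ │A ↑│
│ ┌─┘ │ ├───┐ │ │ └─┬─┤
│ │   │ │   │ │↓│   │ │
├─┘ ┌─┘ │ ╷ └─┤ └─┐ │ │
│   │   │ │   │B  │ │ │
│ ┌─┤ ╶─┘ ├─╴ └─╴ │ ╵ │
│ │ │     │       │   │
│ │ └───╴ ├─────┬─┼─╴ │
│ │       │     │ │   │
│ ├───┬───┤ ┌─╴ │ │ ┌─┤
│ │   │   │ │   │ │ │ │
│ ╵ ╷ ╵ ╷ ╵ │ ┌─┘ ╵ │ │
│   │   │   │ │     │ │
│ ┌─┼───┴─┐ │ │ ╶─┬─┘ │
│ │ │     │ │ │   │   │
│ │ ╵ ┌─╴ └─┘ ├─╴ └─╴ │
│ │   │       │       │
└─┴───┴───────┴───────┘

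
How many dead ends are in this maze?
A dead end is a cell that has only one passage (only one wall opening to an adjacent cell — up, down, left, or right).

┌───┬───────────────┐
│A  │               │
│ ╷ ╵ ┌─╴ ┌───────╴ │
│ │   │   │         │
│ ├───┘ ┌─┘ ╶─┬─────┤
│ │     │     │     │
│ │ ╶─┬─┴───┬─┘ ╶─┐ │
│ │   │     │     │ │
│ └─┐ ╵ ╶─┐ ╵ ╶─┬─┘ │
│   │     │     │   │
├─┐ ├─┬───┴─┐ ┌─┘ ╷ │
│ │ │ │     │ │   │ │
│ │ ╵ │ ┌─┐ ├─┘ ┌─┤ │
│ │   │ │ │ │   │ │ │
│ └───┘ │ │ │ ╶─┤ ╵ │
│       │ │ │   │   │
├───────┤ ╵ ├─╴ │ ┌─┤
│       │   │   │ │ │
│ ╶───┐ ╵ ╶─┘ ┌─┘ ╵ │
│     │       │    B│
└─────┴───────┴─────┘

Checking each cell for number of passages:

Dead ends found at positions:
  (2, 4)
  (2, 6)
  (3, 8)
  (4, 4)
  (4, 7)
  (5, 0)
  (5, 2)
  (5, 6)
  (6, 4)
  (6, 8)
  (8, 9)
  (9, 2)
  (9, 7)
Total dead ends: 13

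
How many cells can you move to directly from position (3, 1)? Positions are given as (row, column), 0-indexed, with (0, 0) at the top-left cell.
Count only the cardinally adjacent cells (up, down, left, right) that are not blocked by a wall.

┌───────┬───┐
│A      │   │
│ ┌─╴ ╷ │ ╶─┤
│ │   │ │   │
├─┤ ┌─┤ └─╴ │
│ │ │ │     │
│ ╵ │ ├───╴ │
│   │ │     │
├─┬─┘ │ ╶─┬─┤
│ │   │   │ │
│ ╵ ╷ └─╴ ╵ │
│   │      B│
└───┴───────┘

Checking passable neighbors of (3, 1):
Neighbors: (2, 1), (3, 0)
Count: 2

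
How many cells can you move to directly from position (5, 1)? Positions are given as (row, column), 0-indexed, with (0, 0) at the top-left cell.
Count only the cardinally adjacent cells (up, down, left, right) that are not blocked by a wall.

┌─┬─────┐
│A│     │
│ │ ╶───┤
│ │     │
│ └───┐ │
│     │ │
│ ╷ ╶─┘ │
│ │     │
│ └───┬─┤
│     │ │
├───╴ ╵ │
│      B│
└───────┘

Checking passable neighbors of (5, 1):
Neighbors: (5, 0), (5, 2)
Count: 2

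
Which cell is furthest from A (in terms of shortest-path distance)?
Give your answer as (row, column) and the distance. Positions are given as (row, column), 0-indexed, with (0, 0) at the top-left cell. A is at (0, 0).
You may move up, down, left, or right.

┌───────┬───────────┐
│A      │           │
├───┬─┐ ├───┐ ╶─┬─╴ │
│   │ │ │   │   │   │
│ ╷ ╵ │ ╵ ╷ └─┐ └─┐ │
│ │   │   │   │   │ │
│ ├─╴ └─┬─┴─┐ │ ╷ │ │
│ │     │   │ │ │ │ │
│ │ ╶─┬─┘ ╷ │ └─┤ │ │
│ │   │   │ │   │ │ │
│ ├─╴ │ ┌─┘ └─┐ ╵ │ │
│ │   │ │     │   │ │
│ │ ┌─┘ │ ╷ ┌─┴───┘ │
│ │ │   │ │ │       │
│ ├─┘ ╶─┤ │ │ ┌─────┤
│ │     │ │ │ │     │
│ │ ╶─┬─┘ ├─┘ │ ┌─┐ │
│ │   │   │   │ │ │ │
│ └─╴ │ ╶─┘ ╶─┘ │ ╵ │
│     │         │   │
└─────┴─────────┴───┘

Computing BFS distances from A to all cells:
Furthest cell: (6, 1)
Distance: 79 steps

Path from A to the furthest cell:

┌───────┬───────────┐
│A → → ↓│    ↱ → → ↓│
├───┬─┐ ├───┐ ╶─┬─╴ │
│↱ ↓│ │↓│↱ ↓│↑ ↰│  ↓│
│ ╷ ╵ │ ╵ ╷ └─┐ └─┐ │
│↑│↳ ↓│↳ ↑│↳ ↓│↑ ↰│↓│
│ ├─╴ └─┬─┴─┐ │ ╷ │ │
│↑│↓ ↲  │↓ ↰│↓│ │↑│↓│
│ │ ╶─┬─┘ ╷ │ └─┤ │ │
│↑│↳ ↓│↓ ↲│↑│↳ ↓│↑│↓│
│ ├─╴ │ ┌─┘ └─┐ ╵ │ │
│↑│↓ ↲│↓│↱ ↑  │↳ ↑│↓│
│ │ ┌─┘ │ ╷ ┌─┴───┘ │
│↑│B│↓ ↲│↑│ │↓ ← ← ↲│
│ ├─┘ ╶─┤ │ │ ┌─────┤
│↑│↓ ↲  │↑│ │↓│     │
│ │ ╶─┬─┘ ├─┘ │ ┌─┐ │
│↑│↳ ↓│↱ ↑│↓ ↲│ │ │ │
│ └─╴ │ ╶─┘ ╶─┘ │ ╵ │
│↑ ← ↲│↑ ← ↲    │   │
└─────┴─────────┴───┘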